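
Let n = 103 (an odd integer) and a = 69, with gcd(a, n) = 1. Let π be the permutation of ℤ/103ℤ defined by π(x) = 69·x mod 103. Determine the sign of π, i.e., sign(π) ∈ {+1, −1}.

-1

Orbit of 10 under x↦69x: [10, 72, 24, 8, 37, 81, 27]… (length divides ord_103(69)).
4 cycles of lengths [34, 34, 34, 1].
Σ(ℓ_i−1) = 103−4 = 99; sign = (−1)^99 = -1.
Via Zolotarev, sign(π_{69}) = (69|103) = -1.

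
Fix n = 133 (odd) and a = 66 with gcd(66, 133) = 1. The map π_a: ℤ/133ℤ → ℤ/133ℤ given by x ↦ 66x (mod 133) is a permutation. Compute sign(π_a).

-1

Trace 54: π^k(54) = [54, 106, 80, 93, 20, 123, 5] for k=0..6.
10 cycles of lengths [18, 18, 18, 18, 18, 18, 9, 9, 6, 1].
n − c = 133 − 10 = 123; sign = (−1)^123 = -1.
(66|133)_J = -1 (Zolotarev's lemma cross-check).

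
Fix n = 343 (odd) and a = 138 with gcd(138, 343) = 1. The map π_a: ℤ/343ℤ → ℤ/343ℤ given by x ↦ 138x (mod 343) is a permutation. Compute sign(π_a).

Start at x=125: 125 → 100 → 80 → 64 → 257 → 137 → 41 → … (one orbit).
π_138 has 4 disjoint cycles with lengths [294, 42, 6, 1] on {0,…,342}.
sign(π) = (−1)^{n − #cycles} = (−1)^{343−4} = (−1)^339 = -1.
The Jacobi symbol (138|343) = -1 (Zolotarev) agrees.

-1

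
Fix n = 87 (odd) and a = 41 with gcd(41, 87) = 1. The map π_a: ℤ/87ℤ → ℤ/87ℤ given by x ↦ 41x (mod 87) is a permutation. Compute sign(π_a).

+1

Orbit of 28 under x↦41x: [28, 17, 1, 41]… (length divides ord_87(41)).
The orbit structure of x ↦ 41x mod 87: 23 orbits of sizes [4, 4, 4, 4, 4, 4, 4, 4, 4, 4, 4, 4, 4, 4, 4, 4, 4, 4, 4, 4, 4, 2, 1].
n − c = 87 − 23 = 64; sign = (−1)^64 = +1.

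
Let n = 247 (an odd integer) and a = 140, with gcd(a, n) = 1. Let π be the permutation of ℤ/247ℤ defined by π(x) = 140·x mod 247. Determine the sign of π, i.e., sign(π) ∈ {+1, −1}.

Orbit of 30 under x↦140x: [30, 1, 140, 87, 77, 159]… (length divides ord_247(140)).
45 cycles of lengths [6, 6, 6, 6, 6, 6, 6, 6, 6, 6, 6, 6, 6, 6, 6, 6, 6, 6, 6, 6, 6, 6, 6, 6, 6, 6, 6, 6, 6, 6, 6, 6, 6, 6, 6, 6, 6, 6, 3, 3, 3, 3, 3, 3, 1].
Σ(ℓ_i−1) = 247−45 = 202; sign = (−1)^202 = +1.
(140|247)_J = +1 (Zolotarev's lemma cross-check).

+1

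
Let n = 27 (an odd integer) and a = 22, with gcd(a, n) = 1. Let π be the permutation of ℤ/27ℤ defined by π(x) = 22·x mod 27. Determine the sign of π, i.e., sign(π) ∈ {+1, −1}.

Orbit of 25 under x↦22x: [25, 10, 4, 7, 19, 13, 16]… (length divides ord_27(22)).
π_22 has 7 disjoint cycles with lengths [9, 9, 3, 3, 1, 1, 1] on {0,…,26}.
7 cycles on 27: each ℓ→(−1)^(ℓ−1), product (−1)^20 = +1.

+1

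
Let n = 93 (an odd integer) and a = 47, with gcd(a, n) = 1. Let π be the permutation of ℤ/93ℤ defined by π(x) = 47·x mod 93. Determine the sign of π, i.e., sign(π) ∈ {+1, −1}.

Trace 64: π^k(64) = [64, 32, 16, 8, 4, 2, 1] for k=0..6.
The orbit structure of x ↦ 47x mod 93: 14 orbits of sizes [10, 10, 10, 10, 10, 10, 5, 5, 5, 5, 5, 5, 2, 1].
n − c = 93 − 14 = 79; sign = (−1)^79 = -1.

-1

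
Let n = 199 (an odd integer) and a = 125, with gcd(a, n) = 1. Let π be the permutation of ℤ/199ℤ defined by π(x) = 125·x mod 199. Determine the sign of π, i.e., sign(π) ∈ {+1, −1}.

+1

Trace 125: π^k(125) = [125, 103, 139, 62, 188, 18, 61] for k=0..6.
Decompose π into cycles: lengths [11, 11, 11, 11, 11, 11, 11, 11, 11, 11, 11, 11, 11, 11, 11, 11, 11, 11, 1] (19 cycles, including the fixed point 0).
With 19 cycles on 199 points, sign = (−1)^{199−19} = +1.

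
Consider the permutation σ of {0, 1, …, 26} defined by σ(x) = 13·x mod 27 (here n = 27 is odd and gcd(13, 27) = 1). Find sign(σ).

Orbit of 10 under x↦13x: [10, 22, 16, 19, 4, 25, 1]… (length divides ord_27(13)).
The orbit structure of x ↦ 13x mod 27: 7 orbits of sizes [9, 9, 3, 3, 1, 1, 1].
n − c = 27 − 7 = 20; sign = (−1)^20 = +1.
Zolotarev: (13|27) = +1, matching the cycle-count sign.

+1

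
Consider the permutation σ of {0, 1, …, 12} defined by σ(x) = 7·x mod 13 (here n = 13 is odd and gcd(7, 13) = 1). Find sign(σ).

-1

Trace 12: π^k(12) = [12, 6, 3, 8, 4, 2, 1] for k=0..6.
π_7 has 2 disjoint cycles with lengths [12, 1] on {0,…,12}.
2 cycles on 13: each ℓ→(−1)^(ℓ−1), product (−1)^11 = -1.
Via Zolotarev, sign(π_{7}) = (7|13) = -1.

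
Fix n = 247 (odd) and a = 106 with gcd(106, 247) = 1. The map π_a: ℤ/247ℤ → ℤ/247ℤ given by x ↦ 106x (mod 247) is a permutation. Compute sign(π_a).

-1

Orbit of 106 under x↦106x: [106, 121, 229, 68, 45, 77, 11]… (length divides ord_247(106)).
Cycle type of π: 12×19 + 3×6 + 1; total 26 cycles.
247 − 26 = 221 transpositions; sign(π) = (−1)^221 = -1.
Check: (106/247) = -1 by Zolotarev.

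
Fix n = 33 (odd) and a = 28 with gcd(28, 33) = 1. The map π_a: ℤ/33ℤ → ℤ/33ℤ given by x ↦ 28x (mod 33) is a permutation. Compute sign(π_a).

Start at x=19: 19 → 4 → 13 → 1 → 28 → 25 → 7 → … (one orbit).
Decompose π into cycles: lengths [10, 10, 10, 1, 1, 1] (6 cycles, including the fixed point 0).
With 6 cycles on 33 points, sign = (−1)^{33−6} = -1.

-1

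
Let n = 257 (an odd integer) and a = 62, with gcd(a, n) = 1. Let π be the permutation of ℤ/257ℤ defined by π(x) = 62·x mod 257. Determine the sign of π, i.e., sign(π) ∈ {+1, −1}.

Trace 123: π^k(123) = [123, 173, 189, 153, 234, 116, 253] for k=0..6.
Cycle type of π: 128×2 + 1; total 3 cycles.
sign(π) = (−1)^{n − #cycles} = (−1)^{257−3} = (−1)^254 = +1.
Via Zolotarev, sign(π_{62}) = (62|257) = +1.

+1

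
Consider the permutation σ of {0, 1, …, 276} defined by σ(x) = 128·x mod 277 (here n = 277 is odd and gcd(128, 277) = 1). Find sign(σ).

Orbit of 52 under x↦128x: [52, 8, 193, 51, 157, 152, 66]… (length divides ord_277(128)).
Decompose π into cycles: lengths [92, 92, 92, 1] (4 cycles, including the fixed point 0).
sign(π) = (−1)^{n − #cycles} = (−1)^{277−4} = (−1)^273 = -1.

-1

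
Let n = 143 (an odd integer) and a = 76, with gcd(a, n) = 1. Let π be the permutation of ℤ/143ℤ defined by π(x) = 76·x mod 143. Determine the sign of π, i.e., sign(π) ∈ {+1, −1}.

Start at x=100: 100 → 21 → 23 → 32 → 1 → 76 → 56 → … (one orbit).
Cycle type of π: 12×11 + 2×5 + 1; total 17 cycles.
143 − 17 = 126 transpositions; sign(π) = (−1)^126 = +1.
(76|143)_J = +1 (Zolotarev's lemma cross-check).

+1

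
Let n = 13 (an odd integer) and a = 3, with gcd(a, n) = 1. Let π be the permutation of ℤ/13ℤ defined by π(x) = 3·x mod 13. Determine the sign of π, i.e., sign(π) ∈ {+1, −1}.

Orbit of 1 under x↦3x: [1, 3, 9]… (length divides ord_13(3)).
The orbit structure of x ↦ 3x mod 13: 5 orbits of sizes [3, 3, 3, 3, 1].
sign(π) = (−1)^{n − #cycles} = (−1)^{13−5} = (−1)^8 = +1.
Check: (3/13) = +1 by Zolotarev.

+1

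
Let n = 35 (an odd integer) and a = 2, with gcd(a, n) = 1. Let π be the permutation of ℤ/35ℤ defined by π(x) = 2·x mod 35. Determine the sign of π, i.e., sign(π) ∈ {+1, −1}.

-1

Start at x=4: 4 → 8 → 16 → 32 → 29 → 23 → 11 → … (one orbit).
Decompose π into cycles: lengths [12, 12, 4, 3, 3, 1] (6 cycles, including the fixed point 0).
35 − 6 = 29 transpositions; sign(π) = (−1)^29 = -1.
(2|35)_J = -1 (Zolotarev's lemma cross-check).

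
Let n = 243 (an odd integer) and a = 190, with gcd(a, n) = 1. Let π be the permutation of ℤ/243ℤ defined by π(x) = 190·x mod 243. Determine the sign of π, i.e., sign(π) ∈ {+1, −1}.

Orbit of 82 under x↦190x: [82, 28, 217, 163, 109, 55, 1]… (length divides ord_243(190)).
The orbit structure of x ↦ 190x mod 243: 63 orbits of sizes [9, 9, 9, 9, 9, 9, 9, 9, 9, 9, 9, 9, 9, 9, 9, 9, 9, 9, 3, 3, 3, 3, 3, 3, 3, 3, 3, 3, 3, 3, 3, 3, 3, 3, 3, 3, 1, 1, 1, 1, 1, 1, 1, 1, 1, 1, 1, 1, 1, 1, 1, 1, 1, 1, 1, 1, 1, 1, 1, 1, 1, 1, 1].
243 − 63 = 180 transpositions; sign(π) = (−1)^180 = +1.

+1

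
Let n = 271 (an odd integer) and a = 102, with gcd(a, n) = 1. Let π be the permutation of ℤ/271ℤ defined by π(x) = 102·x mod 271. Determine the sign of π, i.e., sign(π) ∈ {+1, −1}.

-1

Trace 106: π^k(106) = [106, 243, 125, 13, 242, 23, 178] for k=0..6.
Cycle lengths of π_102 on ℤ/271ℤ: [18, 18, 18, 18, 18, 18, 18, 18, 18, 18, 18, 18, 18, 18, 18, 1]; 16 cycles in total.
16 cycles on 271: each ℓ→(−1)^(ℓ−1), product (−1)^255 = -1.
Zolotarev: (102|271) = -1, matching the cycle-count sign.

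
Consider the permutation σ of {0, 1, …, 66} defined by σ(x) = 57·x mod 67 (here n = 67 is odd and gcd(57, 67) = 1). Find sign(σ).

-1

Trace 66: π^k(66) = [66, 10, 34, 62, 50, 36, 42] for k=0..6.
Cycle lengths of π_57 on ℤ/67ℤ: [66, 1]; 2 cycles in total.
2 cycles on 67: each ℓ→(−1)^(ℓ−1), product (−1)^65 = -1.
The Jacobi symbol (57|67) = -1 (Zolotarev) agrees.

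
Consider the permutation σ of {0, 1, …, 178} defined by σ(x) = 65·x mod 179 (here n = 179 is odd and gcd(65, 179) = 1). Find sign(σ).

Orbit of 101 under x↦65x: [101, 121, 168, 1, 65, 108, 39]… (length divides ord_179(65)).
Cycle lengths of π_65 on ℤ/179ℤ: [89, 89, 1]; 3 cycles in total.
n − c = 179 − 3 = 176; sign = (−1)^176 = +1.

+1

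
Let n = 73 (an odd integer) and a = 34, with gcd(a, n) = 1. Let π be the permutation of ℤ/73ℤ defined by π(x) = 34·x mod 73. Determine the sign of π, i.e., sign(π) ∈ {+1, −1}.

-1

Orbit of 2 under x↦34x: [2, 68, 49, 60, 69, 10, 48]… (length divides ord_73(34)).
2 cycles of lengths [72, 1].
73 − 2 = 71 transpositions; sign(π) = (−1)^71 = -1.
(34|73)_J = -1 (Zolotarev's lemma cross-check).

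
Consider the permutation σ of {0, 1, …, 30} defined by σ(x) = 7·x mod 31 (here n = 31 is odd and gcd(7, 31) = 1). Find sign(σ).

+1

Orbit of 18 under x↦7x: [18, 2, 14, 5, 4, 28, 10]… (length divides ord_31(7)).
Decompose π into cycles: lengths [15, 15, 1] (3 cycles, including the fixed point 0).
31 − 3 = 28 transpositions; sign(π) = (−1)^28 = +1.
Zolotarev: (7|31) = +1, matching the cycle-count sign.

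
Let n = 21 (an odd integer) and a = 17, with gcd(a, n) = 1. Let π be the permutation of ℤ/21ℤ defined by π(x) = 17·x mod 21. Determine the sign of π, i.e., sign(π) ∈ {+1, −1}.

Orbit of 20 under x↦17x: [20, 4, 5, 1, 17, 16]… (length divides ord_21(17)).
Decompose π into cycles: lengths [6, 6, 6, 2, 1] (5 cycles, including the fixed point 0).
sign(π) = (−1)^{n − #cycles} = (−1)^{21−5} = (−1)^16 = +1.
Check: (17/21) = +1 by Zolotarev.

+1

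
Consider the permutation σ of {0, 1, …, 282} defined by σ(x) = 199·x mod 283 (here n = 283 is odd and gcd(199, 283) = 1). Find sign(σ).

+1

Start at x=225: 225 → 61 → 253 → 256 → 4 → 230 → 207 → … (one orbit).
Cycle type of π: 47×6 + 1; total 7 cycles.
sign(π) = (−1)^{n − #cycles} = (−1)^{283−7} = (−1)^276 = +1.
The Jacobi symbol (199|283) = +1 (Zolotarev) agrees.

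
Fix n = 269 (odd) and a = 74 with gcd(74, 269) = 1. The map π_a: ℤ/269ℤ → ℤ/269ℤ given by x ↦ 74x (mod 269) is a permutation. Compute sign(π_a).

-1

Trace 8: π^k(8) = [8, 54, 230, 73, 22, 14, 229] for k=0..6.
Cycle type of π: 268 + 1; total 2 cycles.
n − c = 269 − 2 = 267; sign = (−1)^267 = -1.
Check: (74/269) = -1 by Zolotarev.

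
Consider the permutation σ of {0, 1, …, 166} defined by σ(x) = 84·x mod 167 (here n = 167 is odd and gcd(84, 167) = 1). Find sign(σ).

+1

Trace 77: π^k(77) = [77, 122, 61, 114, 57, 112, 56] for k=0..6.
Cycle type of π: 83×2 + 1; total 3 cycles.
3 cycles on 167: each ℓ→(−1)^(ℓ−1), product (−1)^164 = +1.
Via Zolotarev, sign(π_{84}) = (84|167) = +1.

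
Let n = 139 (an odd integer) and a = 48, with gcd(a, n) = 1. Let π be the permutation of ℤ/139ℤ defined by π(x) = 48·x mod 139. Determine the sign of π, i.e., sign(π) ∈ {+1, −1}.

-1

Start at x=79: 79 → 39 → 65 → 62 → 57 → 95 → 112 → … (one orbit).
The orbit structure of x ↦ 48x mod 139: 4 orbits of sizes [46, 46, 46, 1].
n − c = 139 − 4 = 135; sign = (−1)^135 = -1.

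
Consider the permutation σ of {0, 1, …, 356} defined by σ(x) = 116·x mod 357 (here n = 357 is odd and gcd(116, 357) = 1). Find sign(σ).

Trace 71: π^k(71) = [71, 25, 44, 106, 158, 121, 113] for k=0..6.
Cycle type of π: 48×6 + 16×3 + 6×2 + 3×2 + 2 + 1; total 15 cycles.
357 − 15 = 342 transpositions; sign(π) = (−1)^342 = +1.
Via Zolotarev, sign(π_{116}) = (116|357) = +1.

+1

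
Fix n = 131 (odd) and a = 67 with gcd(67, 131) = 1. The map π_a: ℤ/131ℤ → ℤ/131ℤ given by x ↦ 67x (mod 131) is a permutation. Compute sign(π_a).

-1

Trace 123: π^k(123) = [123, 119, 113, 104, 25, 103, 89] for k=0..6.
Cycle lengths of π_67 on ℤ/131ℤ: [130, 1]; 2 cycles in total.
Σ(ℓ_i−1) = 131−2 = 129; sign = (−1)^129 = -1.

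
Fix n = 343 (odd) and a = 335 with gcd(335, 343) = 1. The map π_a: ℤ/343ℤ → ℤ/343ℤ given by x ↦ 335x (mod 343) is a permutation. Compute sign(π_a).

-1

Orbit of 134 under x↦335x: [134, 300, 1, 335, 64, 174, 323]… (length divides ord_343(335)).
10 cycles of lengths [98, 98, 98, 14, 14, 14, 2, 2, 2, 1].
343 − 10 = 333 transpositions; sign(π) = (−1)^333 = -1.
Check: (335/343) = -1 by Zolotarev.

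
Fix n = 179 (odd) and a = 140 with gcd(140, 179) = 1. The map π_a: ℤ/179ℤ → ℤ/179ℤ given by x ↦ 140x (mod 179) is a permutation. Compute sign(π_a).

Trace 33: π^k(33) = [33, 145, 73, 17, 53, 81, 63] for k=0..6.
The orbit structure of x ↦ 140x mod 179: 2 orbits of sizes [178, 1].
2 cycles on 179: each ℓ→(−1)^(ℓ−1), product (−1)^177 = -1.

-1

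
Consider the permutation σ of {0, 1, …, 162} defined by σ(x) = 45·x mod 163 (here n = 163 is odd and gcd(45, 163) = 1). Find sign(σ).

-1

Start at x=27: 27 → 74 → 70 → 53 → 103 → 71 → 98 → … (one orbit).
Decompose π into cycles: lengths [162, 1] (2 cycles, including the fixed point 0).
Σ(ℓ_i−1) = 163−2 = 161; sign = (−1)^161 = -1.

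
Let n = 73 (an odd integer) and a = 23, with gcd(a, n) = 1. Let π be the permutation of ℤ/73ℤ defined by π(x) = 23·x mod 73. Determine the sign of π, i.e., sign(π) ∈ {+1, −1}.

Start at x=18: 18 → 49 → 32 → 6 → 65 → 35 → 2 → … (one orbit).
Decompose π into cycles: lengths [36, 36, 1] (3 cycles, including the fixed point 0).
n − c = 73 − 3 = 70; sign = (−1)^70 = +1.

+1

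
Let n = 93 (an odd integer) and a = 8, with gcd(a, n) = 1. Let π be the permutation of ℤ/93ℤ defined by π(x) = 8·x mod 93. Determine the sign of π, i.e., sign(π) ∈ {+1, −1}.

Start at x=35: 35 → 1 → 8 → 64 → 47 → 4 → 32 → … (one orbit).
Cycle type of π: 10×6 + 5×6 + 2 + 1; total 14 cycles.
sign(π) = (−1)^{n − #cycles} = (−1)^{93−14} = (−1)^79 = -1.

-1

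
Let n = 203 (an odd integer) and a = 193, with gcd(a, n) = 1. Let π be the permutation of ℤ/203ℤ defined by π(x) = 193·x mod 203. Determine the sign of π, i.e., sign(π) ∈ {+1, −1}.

-1

Trace 149: π^k(149) = [149, 134, 81, 2, 183, 200, 30] for k=0..6.
The orbit structure of x ↦ 193x mod 203: 6 orbits of sizes [84, 84, 28, 3, 3, 1].
n − c = 203 − 6 = 197; sign = (−1)^197 = -1.
The Jacobi symbol (193|203) = -1 (Zolotarev) agrees.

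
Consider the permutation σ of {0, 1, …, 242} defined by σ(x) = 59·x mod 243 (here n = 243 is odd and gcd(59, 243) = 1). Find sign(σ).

Orbit of 23 under x↦59x: [23, 142, 116, 40, 173, 1, 59]… (length divides ord_243(59)).
Decompose π into cycles: lengths [162, 54, 18, 6, 2, 1] (6 cycles, including the fixed point 0).
n − c = 243 − 6 = 237; sign = (−1)^237 = -1.
Check: (59/243) = -1 by Zolotarev.

-1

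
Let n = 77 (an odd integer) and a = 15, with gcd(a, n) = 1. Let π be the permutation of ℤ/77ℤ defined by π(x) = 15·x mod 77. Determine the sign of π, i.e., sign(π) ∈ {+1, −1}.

Trace 36: π^k(36) = [36, 1, 15, 71, 64] for k=0..4.
Cycle lengths of π_15 on ℤ/77ℤ: [5, 5, 5, 5, 5, 5, 5, 5, 5, 5, 5, 5, 5, 5, 1, 1, 1, 1, 1, 1, 1]; 21 cycles in total.
21 cycles on 77: each ℓ→(−1)^(ℓ−1), product (−1)^56 = +1.
(15|77)_J = +1 (Zolotarev's lemma cross-check).

+1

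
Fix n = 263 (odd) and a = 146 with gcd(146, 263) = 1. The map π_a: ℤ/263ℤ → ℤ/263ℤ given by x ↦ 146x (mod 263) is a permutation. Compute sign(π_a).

Orbit of 257 under x↦146x: [257, 176, 185, 184, 38, 25, 231]… (length divides ord_263(146)).
Decompose π into cycles: lengths [262, 1] (2 cycles, including the fixed point 0).
263 − 2 = 261 transpositions; sign(π) = (−1)^261 = -1.

-1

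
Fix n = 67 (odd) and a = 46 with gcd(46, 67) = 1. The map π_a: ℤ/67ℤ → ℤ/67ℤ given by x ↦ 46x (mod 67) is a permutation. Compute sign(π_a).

Start at x=56: 56 → 30 → 40 → 31 → 19 → 3 → 4 → … (one orbit).
The orbit structure of x ↦ 46x mod 67: 2 orbits of sizes [66, 1].
Σ(ℓ_i−1) = 67−2 = 65; sign = (−1)^65 = -1.

-1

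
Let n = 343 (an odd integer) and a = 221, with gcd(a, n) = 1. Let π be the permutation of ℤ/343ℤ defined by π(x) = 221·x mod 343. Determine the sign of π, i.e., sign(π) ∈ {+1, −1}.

Orbit of 67 under x↦221x: [67, 58, 127, 284, 338, 267, 11]… (length divides ord_343(221)).
Cycle lengths of π_221 on ℤ/343ℤ: [147, 147, 21, 21, 3, 3, 1]; 7 cycles in total.
sign(π) = (−1)^{n − #cycles} = (−1)^{343−7} = (−1)^336 = +1.
(221|343)_J = +1 (Zolotarev's lemma cross-check).

+1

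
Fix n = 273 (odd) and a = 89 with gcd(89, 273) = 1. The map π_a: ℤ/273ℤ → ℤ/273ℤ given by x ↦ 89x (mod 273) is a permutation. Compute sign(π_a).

Start at x=227: 227 → 1 → 89 → 4 → 83 → 16 → 59 → … (one orbit).
Cycle type of π: 12×21 + 6×3 + 2 + 1; total 26 cycles.
n − c = 273 − 26 = 247; sign = (−1)^247 = -1.

-1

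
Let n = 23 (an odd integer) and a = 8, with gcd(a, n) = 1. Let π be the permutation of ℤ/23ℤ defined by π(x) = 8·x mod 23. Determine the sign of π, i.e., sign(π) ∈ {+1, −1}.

Start at x=16: 16 → 13 → 12 → 4 → 9 → 3 → 1 → … (one orbit).
π_8 has 3 disjoint cycles with lengths [11, 11, 1] on {0,…,22}.
3 cycles on 23: each ℓ→(−1)^(ℓ−1), product (−1)^20 = +1.

+1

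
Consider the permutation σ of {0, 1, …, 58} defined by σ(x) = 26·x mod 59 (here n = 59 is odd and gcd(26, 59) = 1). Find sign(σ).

+1

Trace 46: π^k(46) = [46, 16, 3, 19, 22, 41, 4] for k=0..6.
Cycle lengths of π_26 on ℤ/59ℤ: [29, 29, 1]; 3 cycles in total.
sign(π) = (−1)^{n − #cycles} = (−1)^{59−3} = (−1)^56 = +1.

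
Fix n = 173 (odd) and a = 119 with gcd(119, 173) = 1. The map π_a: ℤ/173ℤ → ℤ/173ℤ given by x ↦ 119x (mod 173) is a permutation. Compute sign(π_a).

Trace 132: π^k(132) = [132, 138, 160, 10, 152, 96, 6] for k=0..6.
The orbit structure of x ↦ 119x mod 173: 5 orbits of sizes [43, 43, 43, 43, 1].
Σ(ℓ_i−1) = 173−5 = 168; sign = (−1)^168 = +1.
The Jacobi symbol (119|173) = +1 (Zolotarev) agrees.

+1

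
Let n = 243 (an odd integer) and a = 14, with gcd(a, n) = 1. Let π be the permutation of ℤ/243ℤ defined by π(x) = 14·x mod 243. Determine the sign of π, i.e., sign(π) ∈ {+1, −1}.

Trace 41: π^k(41) = [41, 88, 17, 238, 173, 235, 131] for k=0..6.
π_14 has 6 disjoint cycles with lengths [162, 54, 18, 6, 2, 1] on {0,…,242}.
6 cycles on 243: each ℓ→(−1)^(ℓ−1), product (−1)^237 = -1.
Check: (14/243) = -1 by Zolotarev.

-1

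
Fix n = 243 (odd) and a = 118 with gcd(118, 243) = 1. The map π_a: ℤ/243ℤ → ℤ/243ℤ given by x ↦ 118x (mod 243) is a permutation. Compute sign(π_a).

Trace 64: π^k(64) = [64, 19, 55, 172, 127, 163, 37] for k=0..6.
27 cycles of lengths [27, 27, 27, 27, 27, 27, 9, 9, 9, 9, 9, 9, 3, 3, 3, 3, 3, 3, 1, 1, 1, 1, 1, 1, 1, 1, 1].
sign(π) = (−1)^{n − #cycles} = (−1)^{243−27} = (−1)^216 = +1.

+1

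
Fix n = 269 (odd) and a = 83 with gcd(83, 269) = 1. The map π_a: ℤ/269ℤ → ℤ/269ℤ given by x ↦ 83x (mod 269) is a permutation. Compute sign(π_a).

-1

Start at x=158: 158 → 202 → 88 → 41 → 175 → 268 → 186 → … (one orbit).
The orbit structure of x ↦ 83x mod 269: 2 orbits of sizes [268, 1].
n − c = 269 − 2 = 267; sign = (−1)^267 = -1.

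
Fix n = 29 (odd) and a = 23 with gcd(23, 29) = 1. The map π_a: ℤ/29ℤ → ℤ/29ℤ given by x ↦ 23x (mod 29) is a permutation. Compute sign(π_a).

+1

Trace 24: π^k(24) = [24, 1, 23, 7, 16, 20, 25] for k=0..6.
5 cycles of lengths [7, 7, 7, 7, 1].
5 cycles on 29: each ℓ→(−1)^(ℓ−1), product (−1)^24 = +1.
Zolotarev: (23|29) = +1, matching the cycle-count sign.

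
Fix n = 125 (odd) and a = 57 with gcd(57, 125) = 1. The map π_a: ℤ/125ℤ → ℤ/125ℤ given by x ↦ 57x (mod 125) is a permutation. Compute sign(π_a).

Trace 1: π^k(1) = [1, 57, 124, 68] for k=0..3.
32 cycles of lengths [4, 4, 4, 4, 4, 4, 4, 4, 4, 4, 4, 4, 4, 4, 4, 4, 4, 4, 4, 4, 4, 4, 4, 4, 4, 4, 4, 4, 4, 4, 4, 1].
32 cycles on 125: each ℓ→(−1)^(ℓ−1), product (−1)^93 = -1.

-1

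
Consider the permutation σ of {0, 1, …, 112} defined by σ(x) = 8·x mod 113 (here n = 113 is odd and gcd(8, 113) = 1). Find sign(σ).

Orbit of 97 under x↦8x: [97, 98, 106, 57, 4, 32, 30]… (length divides ord_113(8)).
Cycle type of π: 28×4 + 1; total 5 cycles.
5 cycles on 113: each ℓ→(−1)^(ℓ−1), product (−1)^108 = +1.
Via Zolotarev, sign(π_{8}) = (8|113) = +1.

+1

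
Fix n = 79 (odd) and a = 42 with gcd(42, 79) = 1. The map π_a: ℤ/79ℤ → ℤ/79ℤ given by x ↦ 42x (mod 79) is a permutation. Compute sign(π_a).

+1

Start at x=40: 40 → 21 → 13 → 72 → 22 → 55 → 19 → … (one orbit).
Cycle type of π: 39×2 + 1; total 3 cycles.
n − c = 79 − 3 = 76; sign = (−1)^76 = +1.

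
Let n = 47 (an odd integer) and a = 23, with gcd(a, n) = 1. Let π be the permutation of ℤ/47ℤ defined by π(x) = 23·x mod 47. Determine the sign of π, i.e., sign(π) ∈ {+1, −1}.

Start at x=2: 2 → 46 → 24 → 35 → 6 → 44 → 25 → … (one orbit).
π_23 has 2 disjoint cycles with lengths [46, 1] on {0,…,46}.
With 2 cycles on 47 points, sign = (−1)^{47−2} = -1.

-1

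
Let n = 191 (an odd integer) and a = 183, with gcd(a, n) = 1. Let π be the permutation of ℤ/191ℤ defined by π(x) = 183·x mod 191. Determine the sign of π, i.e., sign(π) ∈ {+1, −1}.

Trace 132: π^k(132) = [132, 90, 44, 30, 142, 10, 111] for k=0..6.
Decompose π into cycles: lengths [190, 1] (2 cycles, including the fixed point 0).
sign(π) = (−1)^{n − #cycles} = (−1)^{191−2} = (−1)^189 = -1.
(183|191)_J = -1 (Zolotarev's lemma cross-check).

-1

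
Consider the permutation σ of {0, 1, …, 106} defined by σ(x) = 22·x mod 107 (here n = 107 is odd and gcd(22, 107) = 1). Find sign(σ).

-1

Orbit of 96 under x↦22x: [96, 79, 26, 37, 65, 39, 2]… (length divides ord_107(22)).
Cycle type of π: 106 + 1; total 2 cycles.
With 2 cycles on 107 points, sign = (−1)^{107−2} = -1.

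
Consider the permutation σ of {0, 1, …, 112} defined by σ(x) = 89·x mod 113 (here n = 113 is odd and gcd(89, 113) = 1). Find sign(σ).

-1

Orbit of 82 under x↦89x: [82, 66, 111, 48, 91, 76, 97]… (length divides ord_113(89)).
Cycle lengths of π_89 on ℤ/113ℤ: [112, 1]; 2 cycles in total.
113 − 2 = 111 transpositions; sign(π) = (−1)^111 = -1.
Via Zolotarev, sign(π_{89}) = (89|113) = -1.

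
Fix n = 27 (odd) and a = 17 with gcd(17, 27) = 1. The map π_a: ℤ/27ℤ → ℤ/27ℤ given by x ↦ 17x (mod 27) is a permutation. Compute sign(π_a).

Trace 8: π^k(8) = [8, 1, 17, 19, 26, 10] for k=0..5.
The orbit structure of x ↦ 17x mod 27: 8 orbits of sizes [6, 6, 6, 2, 2, 2, 2, 1].
n − c = 27 − 8 = 19; sign = (−1)^19 = -1.

-1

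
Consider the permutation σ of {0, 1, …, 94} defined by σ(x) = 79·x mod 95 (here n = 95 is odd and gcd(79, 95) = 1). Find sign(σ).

Trace 89: π^k(89) = [89, 1, 79, 66, 84, 81, 34] for k=0..6.
The orbit structure of x ↦ 79x mod 95: 8 orbits of sizes [18, 18, 18, 18, 18, 2, 2, 1].
sign(π) = (−1)^{n − #cycles} = (−1)^{95−8} = (−1)^87 = -1.
Via Zolotarev, sign(π_{79}) = (79|95) = -1.

-1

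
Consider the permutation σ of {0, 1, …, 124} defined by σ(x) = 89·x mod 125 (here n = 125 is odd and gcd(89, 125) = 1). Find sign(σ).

Start at x=101: 101 → 114 → 21 → 119 → 91 → 99 → 61 → … (one orbit).
7 cycles of lengths [50, 50, 10, 10, 2, 2, 1].
7 cycles on 125: each ℓ→(−1)^(ℓ−1), product (−1)^118 = +1.

+1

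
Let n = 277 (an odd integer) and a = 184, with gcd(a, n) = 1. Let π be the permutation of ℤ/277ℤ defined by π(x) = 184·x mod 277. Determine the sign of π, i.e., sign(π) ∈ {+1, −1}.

-1

Start at x=103: 103 → 116 → 15 → 267 → 99 → 211 → 44 → … (one orbit).
The orbit structure of x ↦ 184x mod 277: 2 orbits of sizes [276, 1].
277 − 2 = 275 transpositions; sign(π) = (−1)^275 = -1.
The Jacobi symbol (184|277) = -1 (Zolotarev) agrees.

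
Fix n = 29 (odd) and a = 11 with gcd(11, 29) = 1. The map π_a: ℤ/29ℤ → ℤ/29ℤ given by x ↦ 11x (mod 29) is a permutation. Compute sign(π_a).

Trace 16: π^k(16) = [16, 2, 22, 10, 23, 21, 28] for k=0..6.
Cycle lengths of π_11 on ℤ/29ℤ: [28, 1]; 2 cycles in total.
With 2 cycles on 29 points, sign = (−1)^{29−2} = -1.
Zolotarev: (11|29) = -1, matching the cycle-count sign.

-1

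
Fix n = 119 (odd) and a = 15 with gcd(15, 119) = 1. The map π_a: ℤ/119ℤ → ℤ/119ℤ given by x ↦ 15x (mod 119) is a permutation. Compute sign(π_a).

+1

Trace 1: π^k(1) = [1, 15, 106, 43, 50, 36, 64] for k=0..6.
The orbit structure of x ↦ 15x mod 119: 21 orbits of sizes [8, 8, 8, 8, 8, 8, 8, 8, 8, 8, 8, 8, 8, 8, 1, 1, 1, 1, 1, 1, 1].
21 cycles on 119: each ℓ→(−1)^(ℓ−1), product (−1)^98 = +1.
Via Zolotarev, sign(π_{15}) = (15|119) = +1.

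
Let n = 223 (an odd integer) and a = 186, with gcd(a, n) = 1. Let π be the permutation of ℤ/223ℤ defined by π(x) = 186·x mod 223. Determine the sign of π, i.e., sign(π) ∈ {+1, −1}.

Orbit of 29 under x↦186x: [29, 42, 7, 187, 217, 222, 37]… (length divides ord_223(186)).
π_186 has 2 disjoint cycles with lengths [222, 1] on {0,…,222}.
223 − 2 = 221 transpositions; sign(π) = (−1)^221 = -1.
Via Zolotarev, sign(π_{186}) = (186|223) = -1.

-1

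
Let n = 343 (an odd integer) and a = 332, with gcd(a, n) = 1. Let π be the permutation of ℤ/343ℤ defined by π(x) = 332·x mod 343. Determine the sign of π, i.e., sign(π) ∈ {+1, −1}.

-1

Trace 256: π^k(256) = [256, 271, 106, 206, 135, 230, 214] for k=0..6.
Cycle type of π: 294 + 42 + 6 + 1; total 4 cycles.
4 cycles on 343: each ℓ→(−1)^(ℓ−1), product (−1)^339 = -1.
Check: (332/343) = -1 by Zolotarev.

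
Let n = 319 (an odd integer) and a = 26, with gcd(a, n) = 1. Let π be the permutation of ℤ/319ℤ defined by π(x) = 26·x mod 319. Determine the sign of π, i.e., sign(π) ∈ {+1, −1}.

Trace 56: π^k(56) = [56, 180, 214, 141, 157, 254, 224] for k=0..6.
Decompose π into cycles: lengths [140, 140, 28, 5, 5, 1] (6 cycles, including the fixed point 0).
Σ(ℓ_i−1) = 319−6 = 313; sign = (−1)^313 = -1.
(26|319)_J = -1 (Zolotarev's lemma cross-check).

-1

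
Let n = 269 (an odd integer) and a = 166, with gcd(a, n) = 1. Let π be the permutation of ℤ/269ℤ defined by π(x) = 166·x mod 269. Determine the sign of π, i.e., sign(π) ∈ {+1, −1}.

Start at x=44: 44 → 41 → 81 → 265 → 143 → 66 → 196 → … (one orbit).
Cycle lengths of π_166 on ℤ/269ℤ: [67, 67, 67, 67, 1]; 5 cycles in total.
With 5 cycles on 269 points, sign = (−1)^{269−5} = +1.

+1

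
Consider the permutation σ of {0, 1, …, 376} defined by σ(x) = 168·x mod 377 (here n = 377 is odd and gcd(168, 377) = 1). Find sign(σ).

+1

Trace 53: π^k(53) = [53, 233, 313, 181, 248, 194, 170] for k=0..6.
Cycle type of π: 14×24 + 7×4 + 2×6 + 1; total 35 cycles.
sign(π) = (−1)^{n − #cycles} = (−1)^{377−35} = (−1)^342 = +1.
Zolotarev: (168|377) = +1, matching the cycle-count sign.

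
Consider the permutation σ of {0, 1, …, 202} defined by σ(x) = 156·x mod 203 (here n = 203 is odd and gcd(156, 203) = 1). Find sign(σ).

Trace 43: π^k(43) = [43, 9, 186, 190, 2, 109, 155] for k=0..6.
6 cycles of lengths [84, 84, 28, 3, 3, 1].
n − c = 203 − 6 = 197; sign = (−1)^197 = -1.
(156|203)_J = -1 (Zolotarev's lemma cross-check).

-1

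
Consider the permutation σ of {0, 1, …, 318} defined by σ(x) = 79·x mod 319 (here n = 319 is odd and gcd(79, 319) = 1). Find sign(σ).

Trace 245: π^k(245) = [245, 215, 78, 101, 4, 316, 82] for k=0..6.
Decompose π into cycles: lengths [140, 140, 28, 10, 1] (5 cycles, including the fixed point 0).
5 cycles on 319: each ℓ→(−1)^(ℓ−1), product (−1)^314 = +1.
Zolotarev: (79|319) = +1, matching the cycle-count sign.

+1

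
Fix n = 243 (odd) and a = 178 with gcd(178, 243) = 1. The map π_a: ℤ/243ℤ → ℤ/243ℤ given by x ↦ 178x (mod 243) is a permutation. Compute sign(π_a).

Orbit of 145 under x↦178x: [145, 52, 22, 28, 124, 202, 235]… (length divides ord_243(178)).
Cycle type of π: 81×2 + 27×2 + 9×2 + 3×2 + 1×3; total 11 cycles.
11 cycles on 243: each ℓ→(−1)^(ℓ−1), product (−1)^232 = +1.

+1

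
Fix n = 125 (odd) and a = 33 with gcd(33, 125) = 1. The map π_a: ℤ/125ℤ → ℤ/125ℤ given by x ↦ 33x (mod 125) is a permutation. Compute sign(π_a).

Orbit of 16 under x↦33x: [16, 28, 49, 117, 111, 38, 4]… (length divides ord_125(33)).
Decompose π into cycles: lengths [100, 20, 4, 1] (4 cycles, including the fixed point 0).
With 4 cycles on 125 points, sign = (−1)^{125−4} = -1.
The Jacobi symbol (33|125) = -1 (Zolotarev) agrees.

-1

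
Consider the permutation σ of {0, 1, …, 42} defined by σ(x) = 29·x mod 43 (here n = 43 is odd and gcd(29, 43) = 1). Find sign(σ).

Trace 22: π^k(22) = [22, 36, 12, 4, 30, 10, 32] for k=0..6.
2 cycles of lengths [42, 1].
2 cycles on 43: each ℓ→(−1)^(ℓ−1), product (−1)^41 = -1.
(29|43)_J = -1 (Zolotarev's lemma cross-check).

-1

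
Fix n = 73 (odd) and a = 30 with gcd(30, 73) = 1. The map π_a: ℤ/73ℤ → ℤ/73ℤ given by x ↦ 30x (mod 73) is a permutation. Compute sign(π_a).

-1

Orbit of 66 under x↦30x: [66, 9, 51, 70, 56, 1, 30]… (length divides ord_73(30)).
Decompose π into cycles: lengths [24, 24, 24, 1] (4 cycles, including the fixed point 0).
Σ(ℓ_i−1) = 73−4 = 69; sign = (−1)^69 = -1.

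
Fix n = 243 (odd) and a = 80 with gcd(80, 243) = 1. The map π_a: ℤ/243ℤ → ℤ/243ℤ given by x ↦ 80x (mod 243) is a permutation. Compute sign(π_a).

-1

Start at x=161: 161 → 1 → 80 → 82 → 242 → 163 → 161 (one orbit).
The orbit structure of x ↦ 80x mod 243: 68 orbits of sizes [6, 6, 6, 6, 6, 6, 6, 6, 6, 6, 6, 6, 6, 6, 6, 6, 6, 6, 6, 6, 6, 6, 6, 6, 6, 6, 6, 2, 2, 2, 2, 2, 2, 2, 2, 2, 2, 2, 2, 2, 2, 2, 2, 2, 2, 2, 2, 2, 2, 2, 2, 2, 2, 2, 2, 2, 2, 2, 2, 2, 2, 2, 2, 2, 2, 2, 2, 1].
Σ(ℓ_i−1) = 243−68 = 175; sign = (−1)^175 = -1.
The Jacobi symbol (80|243) = -1 (Zolotarev) agrees.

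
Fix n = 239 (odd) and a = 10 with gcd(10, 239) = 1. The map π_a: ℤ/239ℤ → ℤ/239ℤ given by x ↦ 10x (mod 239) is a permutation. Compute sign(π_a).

+1

Orbit of 24 under x↦10x: [24, 1, 10, 100, 44, 201, 98]… (length divides ord_239(10)).
The orbit structure of x ↦ 10x mod 239: 35 orbits of sizes [7, 7, 7, 7, 7, 7, 7, 7, 7, 7, 7, 7, 7, 7, 7, 7, 7, 7, 7, 7, 7, 7, 7, 7, 7, 7, 7, 7, 7, 7, 7, 7, 7, 7, 1].
35 cycles on 239: each ℓ→(−1)^(ℓ−1), product (−1)^204 = +1.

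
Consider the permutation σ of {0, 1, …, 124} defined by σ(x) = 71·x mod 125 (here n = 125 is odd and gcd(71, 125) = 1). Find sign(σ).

Orbit of 56 under x↦71x: [56, 101, 46, 16, 11, 31, 76]… (length divides ord_125(71)).
13 cycles of lengths [25, 25, 25, 25, 5, 5, 5, 5, 1, 1, 1, 1, 1].
With 13 cycles on 125 points, sign = (−1)^{125−13} = +1.
Check: (71/125) = +1 by Zolotarev.

+1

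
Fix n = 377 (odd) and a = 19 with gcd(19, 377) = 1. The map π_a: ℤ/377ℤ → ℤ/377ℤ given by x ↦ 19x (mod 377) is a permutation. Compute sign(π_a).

+1

Orbit of 51 under x↦19x: [51, 215, 315, 330, 238, 375, 339]… (length divides ord_377(19)).
Cycle type of π: 84×4 + 28 + 12 + 1; total 7 cycles.
n − c = 377 − 7 = 370; sign = (−1)^370 = +1.
(19|377)_J = +1 (Zolotarev's lemma cross-check).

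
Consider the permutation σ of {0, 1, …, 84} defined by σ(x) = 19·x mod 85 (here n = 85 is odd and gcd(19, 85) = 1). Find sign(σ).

Orbit of 81 under x↦19x: [81, 9, 1, 19, 21, 59, 16]… (length divides ord_85(19)).
π_19 has 13 disjoint cycles with lengths [8, 8, 8, 8, 8, 8, 8, 8, 8, 8, 2, 2, 1] on {0,…,84}.
With 13 cycles on 85 points, sign = (−1)^{85−13} = +1.

+1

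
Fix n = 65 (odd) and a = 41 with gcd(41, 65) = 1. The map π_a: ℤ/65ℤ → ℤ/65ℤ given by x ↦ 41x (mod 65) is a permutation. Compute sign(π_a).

Start at x=36: 36 → 46 → 1 → 41 → 56 → 21 → 16 → … (one orbit).
10 cycles of lengths [12, 12, 12, 12, 12, 1, 1, 1, 1, 1].
sign(π) = (−1)^{n − #cycles} = (−1)^{65−10} = (−1)^55 = -1.

-1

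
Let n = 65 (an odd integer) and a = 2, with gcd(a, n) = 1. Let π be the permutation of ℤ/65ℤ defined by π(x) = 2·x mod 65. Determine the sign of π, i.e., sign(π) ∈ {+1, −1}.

+1

Start at x=8: 8 → 16 → 32 → 64 → 63 → 61 → 57 → … (one orbit).
Cycle type of π: 12×5 + 4 + 1; total 7 cycles.
sign(π) = (−1)^{n − #cycles} = (−1)^{65−7} = (−1)^58 = +1.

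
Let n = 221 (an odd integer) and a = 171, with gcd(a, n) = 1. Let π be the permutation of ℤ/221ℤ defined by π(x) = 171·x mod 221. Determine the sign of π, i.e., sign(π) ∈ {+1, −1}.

-1

Start at x=120: 120 → 188 → 103 → 154 → 35 → 18 → 205 → … (one orbit).
π_171 has 34 disjoint cycles with lengths [12, 12, 12, 12, 12, 12, 12, 12, 12, 12, 12, 12, 12, 12, 12, 12, 12, 1, 1, 1, 1, 1, 1, 1, 1, 1, 1, 1, 1, 1, 1, 1, 1, 1] on {0,…,220}.
221 − 34 = 187 transpositions; sign(π) = (−1)^187 = -1.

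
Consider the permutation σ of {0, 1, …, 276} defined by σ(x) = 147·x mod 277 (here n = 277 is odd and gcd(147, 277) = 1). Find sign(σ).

Start at x=9: 9 → 215 → 27 → 91 → 81 → 273 → 243 → … (one orbit).
Decompose π into cycles: lengths [69, 69, 69, 69, 1] (5 cycles, including the fixed point 0).
Σ(ℓ_i−1) = 277−5 = 272; sign = (−1)^272 = +1.
Via Zolotarev, sign(π_{147}) = (147|277) = +1.

+1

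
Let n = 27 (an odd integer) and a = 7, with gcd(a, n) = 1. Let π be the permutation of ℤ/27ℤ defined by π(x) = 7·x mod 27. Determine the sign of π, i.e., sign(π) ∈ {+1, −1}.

Orbit of 22 under x↦7x: [22, 19, 25, 13, 10, 16, 4]… (length divides ord_27(7)).
The orbit structure of x ↦ 7x mod 27: 7 orbits of sizes [9, 9, 3, 3, 1, 1, 1].
n − c = 27 − 7 = 20; sign = (−1)^20 = +1.
Check: (7/27) = +1 by Zolotarev.

+1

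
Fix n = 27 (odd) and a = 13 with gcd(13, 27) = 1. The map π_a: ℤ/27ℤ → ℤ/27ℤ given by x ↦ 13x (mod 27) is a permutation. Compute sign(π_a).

Start at x=7: 7 → 10 → 22 → 16 → 19 → 4 → 25 → … (one orbit).
Cycle lengths of π_13 on ℤ/27ℤ: [9, 9, 3, 3, 1, 1, 1]; 7 cycles in total.
With 7 cycles on 27 points, sign = (−1)^{27−7} = +1.
(13|27)_J = +1 (Zolotarev's lemma cross-check).

+1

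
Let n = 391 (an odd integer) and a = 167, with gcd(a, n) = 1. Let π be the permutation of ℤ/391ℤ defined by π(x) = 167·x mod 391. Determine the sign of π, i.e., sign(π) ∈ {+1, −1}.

Start at x=326: 326 → 93 → 282 → 174 → 124 → 376 → 232 → … (one orbit).
Cycle type of π: 176×2 + 16 + 11×2 + 1; total 6 cycles.
391 − 6 = 385 transpositions; sign(π) = (−1)^385 = -1.
The Jacobi symbol (167|391) = -1 (Zolotarev) agrees.

-1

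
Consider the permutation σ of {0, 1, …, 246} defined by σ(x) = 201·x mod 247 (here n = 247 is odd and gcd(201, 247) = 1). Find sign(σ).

Start at x=1: 1 → 201 → 140 → 229 → 87 → 197 → 77 → … (one orbit).
Decompose π into cycles: lengths [12, 12, 12, 12, 12, 12, 12, 12, 12, 12, 12, 12, 12, 12, 12, 12, 12, 12, 12, 3, 3, 3, 3, 3, 3, 1] (26 cycles, including the fixed point 0).
n − c = 247 − 26 = 221; sign = (−1)^221 = -1.
Check: (201/247) = -1 by Zolotarev.

-1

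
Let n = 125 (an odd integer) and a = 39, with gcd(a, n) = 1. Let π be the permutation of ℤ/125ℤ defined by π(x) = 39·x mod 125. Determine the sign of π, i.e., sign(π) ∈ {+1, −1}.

Trace 59: π^k(59) = [59, 51, 114, 71, 19, 116, 24] for k=0..6.
π_39 has 7 disjoint cycles with lengths [50, 50, 10, 10, 2, 2, 1] on {0,…,124}.
Σ(ℓ_i−1) = 125−7 = 118; sign = (−1)^118 = +1.
(39|125)_J = +1 (Zolotarev's lemma cross-check).

+1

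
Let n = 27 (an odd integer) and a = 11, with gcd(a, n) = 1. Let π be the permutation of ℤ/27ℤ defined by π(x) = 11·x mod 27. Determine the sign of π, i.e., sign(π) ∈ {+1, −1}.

Orbit of 11 under x↦11x: [11, 13, 8, 7, 23, 10, 2]… (length divides ord_27(11)).
The orbit structure of x ↦ 11x mod 27: 4 orbits of sizes [18, 6, 2, 1].
n − c = 27 − 4 = 23; sign = (−1)^23 = -1.

-1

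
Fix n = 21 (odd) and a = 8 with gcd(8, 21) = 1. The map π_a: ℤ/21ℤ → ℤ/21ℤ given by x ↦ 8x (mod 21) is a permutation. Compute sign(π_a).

-1

Trace 1: π^k(1) = [1, 8] for k=0..1.
Cycle lengths of π_8 on ℤ/21ℤ: [2, 2, 2, 2, 2, 2, 2, 1, 1, 1, 1, 1, 1, 1]; 14 cycles in total.
With 14 cycles on 21 points, sign = (−1)^{21−14} = -1.
(8|21)_J = -1 (Zolotarev's lemma cross-check).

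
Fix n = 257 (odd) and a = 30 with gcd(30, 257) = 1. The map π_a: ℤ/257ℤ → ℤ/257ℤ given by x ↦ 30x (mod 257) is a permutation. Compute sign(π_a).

+1

Start at x=136: 136 → 225 → 68 → 241 → 34 → 249 → 17 → … (one orbit).
9 cycles of lengths [32, 32, 32, 32, 32, 32, 32, 32, 1].
n − c = 257 − 9 = 248; sign = (−1)^248 = +1.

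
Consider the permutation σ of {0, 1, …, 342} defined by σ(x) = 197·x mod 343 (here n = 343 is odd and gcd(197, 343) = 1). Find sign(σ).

Trace 295: π^k(295) = [295, 148, 1, 197, 50, 246, 99] for k=0..6.
Cycle type of π: 7×42 + 1×49; total 91 cycles.
Σ(ℓ_i−1) = 343−91 = 252; sign = (−1)^252 = +1.

+1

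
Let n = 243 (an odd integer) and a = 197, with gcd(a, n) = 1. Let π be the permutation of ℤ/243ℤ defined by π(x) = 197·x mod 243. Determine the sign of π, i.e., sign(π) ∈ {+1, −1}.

Orbit of 118 under x↦197x: [118, 161, 127, 233, 217, 224, 145]… (length divides ord_243(197)).
Cycle lengths of π_197 on ℤ/243ℤ: [54, 54, 54, 18, 18, 18, 6, 6, 6, 2, 2, 2, 2, 1]; 14 cycles in total.
Σ(ℓ_i−1) = 243−14 = 229; sign = (−1)^229 = -1.
Check: (197/243) = -1 by Zolotarev.

-1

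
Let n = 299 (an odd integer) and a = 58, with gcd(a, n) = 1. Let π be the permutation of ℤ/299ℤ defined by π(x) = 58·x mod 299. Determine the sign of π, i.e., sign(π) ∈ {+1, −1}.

-1

Orbit of 93 under x↦58x: [93, 12, 98, 3, 174, 225, 193]… (length divides ord_299(58)).
Decompose π into cycles: lengths [132, 132, 12, 11, 11, 1] (6 cycles, including the fixed point 0).
6 cycles on 299: each ℓ→(−1)^(ℓ−1), product (−1)^293 = -1.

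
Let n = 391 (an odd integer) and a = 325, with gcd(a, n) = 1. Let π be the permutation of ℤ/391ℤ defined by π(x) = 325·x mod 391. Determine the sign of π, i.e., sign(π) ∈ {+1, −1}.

Orbit of 305 under x↦325x: [305, 202, 353, 162, 256, 308, 4]… (length divides ord_391(325)).
Cycle lengths of π_325 on ℤ/391ℤ: [88, 88, 88, 88, 11, 11, 8, 8, 1]; 9 cycles in total.
sign(π) = (−1)^{n − #cycles} = (−1)^{391−9} = (−1)^382 = +1.

+1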